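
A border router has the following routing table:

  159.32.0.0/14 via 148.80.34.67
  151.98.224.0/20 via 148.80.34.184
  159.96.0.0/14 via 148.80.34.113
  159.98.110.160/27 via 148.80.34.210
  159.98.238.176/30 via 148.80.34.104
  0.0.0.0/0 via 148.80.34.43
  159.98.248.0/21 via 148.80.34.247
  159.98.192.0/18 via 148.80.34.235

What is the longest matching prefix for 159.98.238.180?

Entries matching 159.98.238.180:
  0.0.0.0/0 (default, matches everything)
  159.96.0.0/14 (159.96.0.0 - 159.99.255.255)
  159.98.192.0/18 (159.98.192.0 - 159.98.255.255)
Most specific is 159.98.192.0/18.

159.98.192.0/18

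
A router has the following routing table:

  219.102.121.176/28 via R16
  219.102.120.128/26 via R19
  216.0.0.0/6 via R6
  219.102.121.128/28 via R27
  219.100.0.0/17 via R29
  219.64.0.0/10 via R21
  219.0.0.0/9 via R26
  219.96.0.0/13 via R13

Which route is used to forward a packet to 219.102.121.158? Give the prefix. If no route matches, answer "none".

219.96.0.0/13

Entries matching 219.102.121.158:
  216.0.0.0/6 (216.0.0.0 - 219.255.255.255)
  219.0.0.0/9 (219.0.0.0 - 219.127.255.255)
  219.64.0.0/10 (219.64.0.0 - 219.127.255.255)
  219.96.0.0/13 (219.96.0.0 - 219.103.255.255)
Most specific is 219.96.0.0/13.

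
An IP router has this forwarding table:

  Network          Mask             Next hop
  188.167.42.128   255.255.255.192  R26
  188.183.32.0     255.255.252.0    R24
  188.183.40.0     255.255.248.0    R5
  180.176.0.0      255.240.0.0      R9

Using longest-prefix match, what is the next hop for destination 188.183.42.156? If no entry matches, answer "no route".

Routes whose prefix contains 188.183.42.156:
  188.183.40.0/21 (188.183.40.0 - 188.183.47.255) -> R5
More-specific entries that do NOT match:
  188.167.42.128/26 (188.167.42.128 - 188.167.42.191) does not contain 188.183.42.156
  188.183.32.0/22 (188.183.32.0 - 188.183.35.255) does not contain 188.183.42.156
Longest matching prefix is /21 -> next hop R5.

R5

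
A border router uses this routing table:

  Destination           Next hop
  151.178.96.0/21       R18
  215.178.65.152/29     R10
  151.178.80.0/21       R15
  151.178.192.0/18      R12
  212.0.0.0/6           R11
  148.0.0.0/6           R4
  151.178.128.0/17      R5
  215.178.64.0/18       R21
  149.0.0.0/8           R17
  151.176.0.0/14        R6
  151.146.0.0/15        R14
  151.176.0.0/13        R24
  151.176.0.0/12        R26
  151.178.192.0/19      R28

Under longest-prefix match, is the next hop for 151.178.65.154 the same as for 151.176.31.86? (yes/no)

yes

151.178.65.154: longest match 151.176.0.0/14 -> R6
151.176.31.86: longest match 151.176.0.0/14 -> R6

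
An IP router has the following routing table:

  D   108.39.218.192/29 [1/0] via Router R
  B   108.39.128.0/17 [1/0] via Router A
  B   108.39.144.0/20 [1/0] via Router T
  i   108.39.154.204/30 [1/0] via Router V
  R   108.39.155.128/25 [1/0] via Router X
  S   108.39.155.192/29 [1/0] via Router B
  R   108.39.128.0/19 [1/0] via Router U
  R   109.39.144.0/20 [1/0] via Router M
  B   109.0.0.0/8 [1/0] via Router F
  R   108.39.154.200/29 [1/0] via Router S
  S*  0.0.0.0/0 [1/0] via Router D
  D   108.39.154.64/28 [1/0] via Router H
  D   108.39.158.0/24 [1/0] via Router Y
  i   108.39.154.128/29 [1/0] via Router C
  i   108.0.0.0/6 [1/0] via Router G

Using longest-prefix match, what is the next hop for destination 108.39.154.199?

Routes whose prefix contains 108.39.154.199:
  0.0.0.0/0 (default, matches everything) -> Router D
  108.0.0.0/6 (108.0.0.0 - 111.255.255.255) -> Router G
  108.39.128.0/17 (108.39.128.0 - 108.39.255.255) -> Router A
  108.39.128.0/19 (108.39.128.0 - 108.39.159.255) -> Router U
  108.39.144.0/20 (108.39.144.0 - 108.39.159.255) -> Router T
More-specific entries that do NOT match:
  108.39.154.204/30 (108.39.154.204 - 108.39.154.207) does not contain 108.39.154.199
  108.39.218.192/29 (108.39.218.192 - 108.39.218.199) does not contain 108.39.154.199
  108.39.155.192/29 (108.39.155.192 - 108.39.155.199) does not contain 108.39.154.199
  108.39.154.200/29 (108.39.154.200 - 108.39.154.207) does not contain 108.39.154.199
  108.39.154.128/29 (108.39.154.128 - 108.39.154.135) does not contain 108.39.154.199
  108.39.154.64/28 (108.39.154.64 - 108.39.154.79) does not contain 108.39.154.199
  108.39.155.128/25 (108.39.155.128 - 108.39.155.255) does not contain 108.39.154.199
  108.39.158.0/24 (108.39.158.0 - 108.39.158.255) does not contain 108.39.154.199
Longest matching prefix is /20 -> next hop Router T.

Router T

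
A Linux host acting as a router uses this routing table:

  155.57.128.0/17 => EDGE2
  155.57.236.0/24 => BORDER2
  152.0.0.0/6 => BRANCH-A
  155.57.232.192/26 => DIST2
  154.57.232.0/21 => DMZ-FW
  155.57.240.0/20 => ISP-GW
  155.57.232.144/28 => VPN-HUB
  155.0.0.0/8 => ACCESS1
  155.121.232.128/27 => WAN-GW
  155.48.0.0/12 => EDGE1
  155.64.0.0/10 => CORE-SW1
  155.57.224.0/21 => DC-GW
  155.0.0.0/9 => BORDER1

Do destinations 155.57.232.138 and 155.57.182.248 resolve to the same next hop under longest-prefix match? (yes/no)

yes

155.57.232.138: longest match 155.57.128.0/17 -> EDGE2
155.57.182.248: longest match 155.57.128.0/17 -> EDGE2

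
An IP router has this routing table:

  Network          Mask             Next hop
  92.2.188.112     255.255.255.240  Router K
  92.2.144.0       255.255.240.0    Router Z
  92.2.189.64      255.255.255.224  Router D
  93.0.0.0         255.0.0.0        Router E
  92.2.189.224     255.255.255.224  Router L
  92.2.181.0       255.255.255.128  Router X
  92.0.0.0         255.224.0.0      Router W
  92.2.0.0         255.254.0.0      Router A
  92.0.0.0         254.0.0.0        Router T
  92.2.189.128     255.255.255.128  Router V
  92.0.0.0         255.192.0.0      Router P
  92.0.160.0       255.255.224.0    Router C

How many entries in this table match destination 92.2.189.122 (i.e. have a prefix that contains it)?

4

Prefixes containing 92.2.189.122:
  92.0.0.0/7 (92.0.0.0 - 93.255.255.255)
  92.0.0.0/10 (92.0.0.0 - 92.63.255.255)
  92.0.0.0/11 (92.0.0.0 - 92.31.255.255)
  92.2.0.0/15 (92.2.0.0 - 92.3.255.255)
Total matching entries: 4.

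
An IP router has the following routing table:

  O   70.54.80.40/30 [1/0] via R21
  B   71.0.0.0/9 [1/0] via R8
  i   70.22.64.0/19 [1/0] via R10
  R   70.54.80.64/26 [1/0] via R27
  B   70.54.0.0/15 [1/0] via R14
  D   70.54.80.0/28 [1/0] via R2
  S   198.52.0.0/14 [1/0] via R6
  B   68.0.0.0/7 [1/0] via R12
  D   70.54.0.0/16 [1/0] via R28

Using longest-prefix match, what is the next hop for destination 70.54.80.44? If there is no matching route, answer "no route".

R28

Routes whose prefix contains 70.54.80.44:
  70.54.0.0/15 (70.54.0.0 - 70.55.255.255) -> R14
  70.54.0.0/16 (70.54.0.0 - 70.54.255.255) -> R28
More-specific entries that do NOT match:
  70.54.80.40/30 (70.54.80.40 - 70.54.80.43) does not contain 70.54.80.44
  70.54.80.0/28 (70.54.80.0 - 70.54.80.15) does not contain 70.54.80.44
  70.54.80.64/26 (70.54.80.64 - 70.54.80.127) does not contain 70.54.80.44
  70.22.64.0/19 (70.22.64.0 - 70.22.95.255) does not contain 70.54.80.44
Longest matching prefix is /16 -> next hop R28.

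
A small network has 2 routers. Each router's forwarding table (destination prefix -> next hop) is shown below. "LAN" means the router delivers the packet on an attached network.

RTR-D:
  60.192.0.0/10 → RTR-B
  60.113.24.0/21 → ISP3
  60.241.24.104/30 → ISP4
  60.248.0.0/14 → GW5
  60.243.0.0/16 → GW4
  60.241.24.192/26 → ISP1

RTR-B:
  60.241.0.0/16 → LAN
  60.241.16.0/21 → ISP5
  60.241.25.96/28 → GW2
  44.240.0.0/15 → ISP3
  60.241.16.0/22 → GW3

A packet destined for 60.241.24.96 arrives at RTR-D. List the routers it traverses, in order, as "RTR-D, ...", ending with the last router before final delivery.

At RTR-D: longest match for 60.241.24.96 is 60.192.0.0/10 -> RTR-B
At RTR-B: longest match for 60.241.24.96 is 60.241.0.0/16 -> LAN

RTR-D, RTR-B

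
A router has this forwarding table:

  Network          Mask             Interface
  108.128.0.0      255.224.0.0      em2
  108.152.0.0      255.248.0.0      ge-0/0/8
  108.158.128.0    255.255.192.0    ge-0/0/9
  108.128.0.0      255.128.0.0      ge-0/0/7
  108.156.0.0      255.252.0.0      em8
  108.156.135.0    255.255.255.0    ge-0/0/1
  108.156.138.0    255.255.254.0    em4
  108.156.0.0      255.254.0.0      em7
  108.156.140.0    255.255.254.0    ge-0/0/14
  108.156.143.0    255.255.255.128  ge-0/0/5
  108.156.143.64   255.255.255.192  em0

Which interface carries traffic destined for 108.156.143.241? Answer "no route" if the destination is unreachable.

Routes whose prefix contains 108.156.143.241:
  108.128.0.0/9 (108.128.0.0 - 108.255.255.255) -> ge-0/0/7
  108.128.0.0/11 (108.128.0.0 - 108.159.255.255) -> em2
  108.152.0.0/13 (108.152.0.0 - 108.159.255.255) -> ge-0/0/8
  108.156.0.0/14 (108.156.0.0 - 108.159.255.255) -> em8
  108.156.0.0/15 (108.156.0.0 - 108.157.255.255) -> em7
More-specific entries that do NOT match:
  108.156.143.64/26 (108.156.143.64 - 108.156.143.127) does not contain 108.156.143.241
  108.156.143.0/25 (108.156.143.0 - 108.156.143.127) does not contain 108.156.143.241
  108.156.135.0/24 (108.156.135.0 - 108.156.135.255) does not contain 108.156.143.241
  108.156.138.0/23 (108.156.138.0 - 108.156.139.255) does not contain 108.156.143.241
  108.156.140.0/23 (108.156.140.0 - 108.156.141.255) does not contain 108.156.143.241
  108.158.128.0/18 (108.158.128.0 - 108.158.191.255) does not contain 108.156.143.241
Longest matching prefix is /15 -> interface em7.

em7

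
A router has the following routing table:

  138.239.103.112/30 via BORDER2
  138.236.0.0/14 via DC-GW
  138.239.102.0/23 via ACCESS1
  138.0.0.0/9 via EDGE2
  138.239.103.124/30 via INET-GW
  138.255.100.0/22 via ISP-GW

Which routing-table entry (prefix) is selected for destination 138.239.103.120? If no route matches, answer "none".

Entries matching 138.239.103.120:
  138.236.0.0/14 (138.236.0.0 - 138.239.255.255)
  138.239.102.0/23 (138.239.102.0 - 138.239.103.255)
Most specific is 138.239.102.0/23.

138.239.102.0/23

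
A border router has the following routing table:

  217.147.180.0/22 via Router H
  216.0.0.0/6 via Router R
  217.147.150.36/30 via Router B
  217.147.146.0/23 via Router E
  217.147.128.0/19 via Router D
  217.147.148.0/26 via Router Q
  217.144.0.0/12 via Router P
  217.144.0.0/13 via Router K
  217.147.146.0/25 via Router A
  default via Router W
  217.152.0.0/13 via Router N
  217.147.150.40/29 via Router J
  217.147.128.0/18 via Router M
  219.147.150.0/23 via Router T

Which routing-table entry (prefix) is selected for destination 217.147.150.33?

Entries matching 217.147.150.33:
  0.0.0.0/0 (default, matches everything)
  216.0.0.0/6 (216.0.0.0 - 219.255.255.255)
  217.144.0.0/12 (217.144.0.0 - 217.159.255.255)
  217.144.0.0/13 (217.144.0.0 - 217.151.255.255)
  217.147.128.0/18 (217.147.128.0 - 217.147.191.255)
  217.147.128.0/19 (217.147.128.0 - 217.147.159.255)
Most specific is 217.147.128.0/19.

217.147.128.0/19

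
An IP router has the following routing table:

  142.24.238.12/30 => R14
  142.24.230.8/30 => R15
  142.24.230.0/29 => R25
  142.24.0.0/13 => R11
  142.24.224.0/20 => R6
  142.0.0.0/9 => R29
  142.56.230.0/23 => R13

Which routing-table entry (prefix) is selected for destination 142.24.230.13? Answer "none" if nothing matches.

142.24.224.0/20

Entries matching 142.24.230.13:
  142.0.0.0/9 (142.0.0.0 - 142.127.255.255)
  142.24.0.0/13 (142.24.0.0 - 142.31.255.255)
  142.24.224.0/20 (142.24.224.0 - 142.24.239.255)
Most specific is 142.24.224.0/20.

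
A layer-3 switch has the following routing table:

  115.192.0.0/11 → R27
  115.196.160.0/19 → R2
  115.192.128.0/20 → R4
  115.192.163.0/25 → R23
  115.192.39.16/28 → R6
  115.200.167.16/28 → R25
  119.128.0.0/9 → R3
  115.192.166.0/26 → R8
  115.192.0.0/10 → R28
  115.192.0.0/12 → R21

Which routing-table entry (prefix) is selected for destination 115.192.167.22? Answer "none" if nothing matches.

Entries matching 115.192.167.22:
  115.192.0.0/10 (115.192.0.0 - 115.255.255.255)
  115.192.0.0/11 (115.192.0.0 - 115.223.255.255)
  115.192.0.0/12 (115.192.0.0 - 115.207.255.255)
Most specific is 115.192.0.0/12.

115.192.0.0/12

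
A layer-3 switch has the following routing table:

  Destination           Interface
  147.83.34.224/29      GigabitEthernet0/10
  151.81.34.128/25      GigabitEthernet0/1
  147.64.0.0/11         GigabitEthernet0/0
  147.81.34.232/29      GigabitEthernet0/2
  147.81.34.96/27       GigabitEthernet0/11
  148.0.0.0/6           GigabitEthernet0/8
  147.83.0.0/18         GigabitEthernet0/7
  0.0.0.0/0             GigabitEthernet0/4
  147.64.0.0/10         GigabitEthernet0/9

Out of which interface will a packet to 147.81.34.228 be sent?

GigabitEthernet0/0

Routes whose prefix contains 147.81.34.228:
  0.0.0.0/0 (default, matches everything) -> GigabitEthernet0/4
  147.64.0.0/10 (147.64.0.0 - 147.127.255.255) -> GigabitEthernet0/9
  147.64.0.0/11 (147.64.0.0 - 147.95.255.255) -> GigabitEthernet0/0
More-specific entries that do NOT match:
  147.83.34.224/29 (147.83.34.224 - 147.83.34.231) does not contain 147.81.34.228
  147.81.34.232/29 (147.81.34.232 - 147.81.34.239) does not contain 147.81.34.228
  147.81.34.96/27 (147.81.34.96 - 147.81.34.127) does not contain 147.81.34.228
  151.81.34.128/25 (151.81.34.128 - 151.81.34.255) does not contain 147.81.34.228
  147.83.0.0/18 (147.83.0.0 - 147.83.63.255) does not contain 147.81.34.228
Longest matching prefix is /11 -> interface GigabitEthernet0/0.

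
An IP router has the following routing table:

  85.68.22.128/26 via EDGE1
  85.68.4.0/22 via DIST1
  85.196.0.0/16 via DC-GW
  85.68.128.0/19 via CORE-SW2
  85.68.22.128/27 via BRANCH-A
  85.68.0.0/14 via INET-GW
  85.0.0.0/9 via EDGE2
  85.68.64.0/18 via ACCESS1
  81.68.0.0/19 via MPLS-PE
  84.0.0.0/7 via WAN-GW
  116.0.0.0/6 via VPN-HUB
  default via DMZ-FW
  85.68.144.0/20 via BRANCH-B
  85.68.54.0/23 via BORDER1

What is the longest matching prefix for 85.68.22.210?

Entries matching 85.68.22.210:
  0.0.0.0/0 (default, matches everything)
  84.0.0.0/7 (84.0.0.0 - 85.255.255.255)
  85.0.0.0/9 (85.0.0.0 - 85.127.255.255)
  85.68.0.0/14 (85.68.0.0 - 85.71.255.255)
Most specific is 85.68.0.0/14.

85.68.0.0/14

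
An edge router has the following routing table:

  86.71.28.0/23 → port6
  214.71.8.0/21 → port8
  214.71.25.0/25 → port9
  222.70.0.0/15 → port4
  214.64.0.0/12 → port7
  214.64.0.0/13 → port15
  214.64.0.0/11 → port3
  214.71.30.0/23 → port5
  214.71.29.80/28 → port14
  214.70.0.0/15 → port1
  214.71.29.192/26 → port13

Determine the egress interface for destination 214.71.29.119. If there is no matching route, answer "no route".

port1

Routes whose prefix contains 214.71.29.119:
  214.64.0.0/11 (214.64.0.0 - 214.95.255.255) -> port3
  214.64.0.0/12 (214.64.0.0 - 214.79.255.255) -> port7
  214.64.0.0/13 (214.64.0.0 - 214.71.255.255) -> port15
  214.70.0.0/15 (214.70.0.0 - 214.71.255.255) -> port1
More-specific entries that do NOT match:
  214.71.29.80/28 (214.71.29.80 - 214.71.29.95) does not contain 214.71.29.119
  214.71.29.192/26 (214.71.29.192 - 214.71.29.255) does not contain 214.71.29.119
  214.71.25.0/25 (214.71.25.0 - 214.71.25.127) does not contain 214.71.29.119
  86.71.28.0/23 (86.71.28.0 - 86.71.29.255) does not contain 214.71.29.119
  214.71.30.0/23 (214.71.30.0 - 214.71.31.255) does not contain 214.71.29.119
  214.71.8.0/21 (214.71.8.0 - 214.71.15.255) does not contain 214.71.29.119
Longest matching prefix is /15 -> interface port1.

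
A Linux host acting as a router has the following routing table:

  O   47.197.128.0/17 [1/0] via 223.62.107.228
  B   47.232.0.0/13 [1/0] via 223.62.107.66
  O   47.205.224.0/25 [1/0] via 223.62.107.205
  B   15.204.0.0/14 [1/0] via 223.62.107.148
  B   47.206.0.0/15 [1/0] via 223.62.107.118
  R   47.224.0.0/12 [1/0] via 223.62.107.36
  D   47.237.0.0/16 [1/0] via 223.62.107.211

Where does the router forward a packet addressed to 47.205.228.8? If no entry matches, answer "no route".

no route

No entry's prefix contains 47.205.228.8; there is no default route.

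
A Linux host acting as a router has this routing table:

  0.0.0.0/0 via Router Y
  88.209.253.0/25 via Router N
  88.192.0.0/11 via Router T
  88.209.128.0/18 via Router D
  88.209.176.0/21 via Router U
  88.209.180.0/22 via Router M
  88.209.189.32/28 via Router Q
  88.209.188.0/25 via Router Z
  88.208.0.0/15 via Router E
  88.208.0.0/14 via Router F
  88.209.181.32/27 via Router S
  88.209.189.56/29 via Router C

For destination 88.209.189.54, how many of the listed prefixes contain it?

5

Prefixes containing 88.209.189.54:
  0.0.0.0/0 (default, matches everything)
  88.192.0.0/11 (88.192.0.0 - 88.223.255.255)
  88.208.0.0/14 (88.208.0.0 - 88.211.255.255)
  88.208.0.0/15 (88.208.0.0 - 88.209.255.255)
  88.209.128.0/18 (88.209.128.0 - 88.209.191.255)
Total matching entries: 5.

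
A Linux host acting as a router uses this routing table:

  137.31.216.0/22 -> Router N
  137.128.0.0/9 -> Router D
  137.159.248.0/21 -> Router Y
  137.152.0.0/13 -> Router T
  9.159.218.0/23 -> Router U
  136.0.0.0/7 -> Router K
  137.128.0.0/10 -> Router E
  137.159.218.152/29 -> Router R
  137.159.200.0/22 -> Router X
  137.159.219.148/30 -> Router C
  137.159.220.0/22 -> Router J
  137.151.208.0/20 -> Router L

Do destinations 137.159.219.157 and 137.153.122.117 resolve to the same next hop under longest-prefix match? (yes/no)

137.159.219.157: longest match 137.152.0.0/13 -> Router T
137.153.122.117: longest match 137.152.0.0/13 -> Router T

yes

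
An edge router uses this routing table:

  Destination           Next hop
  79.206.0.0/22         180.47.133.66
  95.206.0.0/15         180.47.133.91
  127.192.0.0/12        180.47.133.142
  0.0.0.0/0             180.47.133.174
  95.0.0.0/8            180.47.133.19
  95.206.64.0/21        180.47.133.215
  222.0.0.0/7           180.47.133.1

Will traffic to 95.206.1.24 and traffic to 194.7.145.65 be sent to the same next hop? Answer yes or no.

no

95.206.1.24: longest match 95.206.0.0/15 -> 180.47.133.91
194.7.145.65: longest match 0.0.0.0/0 -> 180.47.133.174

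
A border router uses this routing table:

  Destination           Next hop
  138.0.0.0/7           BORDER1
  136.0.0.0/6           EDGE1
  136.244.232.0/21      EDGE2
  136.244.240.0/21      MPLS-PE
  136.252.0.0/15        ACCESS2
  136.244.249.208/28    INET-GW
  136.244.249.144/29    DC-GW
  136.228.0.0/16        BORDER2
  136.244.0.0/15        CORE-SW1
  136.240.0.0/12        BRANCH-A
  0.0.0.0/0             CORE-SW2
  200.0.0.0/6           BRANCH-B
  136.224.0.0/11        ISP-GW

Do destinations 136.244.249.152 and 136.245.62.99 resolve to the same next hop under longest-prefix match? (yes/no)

yes

136.244.249.152: longest match 136.244.0.0/15 -> CORE-SW1
136.245.62.99: longest match 136.244.0.0/15 -> CORE-SW1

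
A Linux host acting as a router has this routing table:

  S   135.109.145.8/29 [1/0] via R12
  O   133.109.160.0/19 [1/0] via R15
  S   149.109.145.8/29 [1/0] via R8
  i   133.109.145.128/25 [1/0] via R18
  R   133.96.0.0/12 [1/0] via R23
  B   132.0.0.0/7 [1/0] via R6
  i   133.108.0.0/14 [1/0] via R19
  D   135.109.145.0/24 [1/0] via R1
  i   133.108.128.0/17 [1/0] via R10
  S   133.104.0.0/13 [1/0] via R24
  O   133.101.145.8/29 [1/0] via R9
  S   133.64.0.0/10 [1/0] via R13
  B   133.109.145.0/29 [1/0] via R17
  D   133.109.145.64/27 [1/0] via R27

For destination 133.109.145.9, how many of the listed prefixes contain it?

5

Prefixes containing 133.109.145.9:
  132.0.0.0/7 (132.0.0.0 - 133.255.255.255)
  133.64.0.0/10 (133.64.0.0 - 133.127.255.255)
  133.96.0.0/12 (133.96.0.0 - 133.111.255.255)
  133.104.0.0/13 (133.104.0.0 - 133.111.255.255)
  133.108.0.0/14 (133.108.0.0 - 133.111.255.255)
Total matching entries: 5.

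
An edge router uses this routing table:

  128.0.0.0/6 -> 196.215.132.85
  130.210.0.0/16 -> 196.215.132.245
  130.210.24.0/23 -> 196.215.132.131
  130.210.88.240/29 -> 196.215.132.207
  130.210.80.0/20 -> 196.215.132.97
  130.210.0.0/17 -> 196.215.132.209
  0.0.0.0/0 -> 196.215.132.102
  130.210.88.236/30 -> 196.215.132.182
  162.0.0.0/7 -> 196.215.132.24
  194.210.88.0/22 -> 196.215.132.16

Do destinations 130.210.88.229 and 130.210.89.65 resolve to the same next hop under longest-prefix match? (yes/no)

yes

130.210.88.229: longest match 130.210.80.0/20 -> 196.215.132.97
130.210.89.65: longest match 130.210.80.0/20 -> 196.215.132.97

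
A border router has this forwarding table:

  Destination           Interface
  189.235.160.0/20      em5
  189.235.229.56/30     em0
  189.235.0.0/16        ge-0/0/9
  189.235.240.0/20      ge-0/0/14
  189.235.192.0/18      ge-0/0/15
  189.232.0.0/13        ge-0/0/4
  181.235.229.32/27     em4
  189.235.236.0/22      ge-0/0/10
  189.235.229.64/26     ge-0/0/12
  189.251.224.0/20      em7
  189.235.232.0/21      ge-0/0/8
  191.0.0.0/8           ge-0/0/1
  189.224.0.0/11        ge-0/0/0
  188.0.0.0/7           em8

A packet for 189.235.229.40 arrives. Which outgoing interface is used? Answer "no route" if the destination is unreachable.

ge-0/0/15

Routes whose prefix contains 189.235.229.40:
  188.0.0.0/7 (188.0.0.0 - 189.255.255.255) -> em8
  189.224.0.0/11 (189.224.0.0 - 189.255.255.255) -> ge-0/0/0
  189.232.0.0/13 (189.232.0.0 - 189.239.255.255) -> ge-0/0/4
  189.235.0.0/16 (189.235.0.0 - 189.235.255.255) -> ge-0/0/9
  189.235.192.0/18 (189.235.192.0 - 189.235.255.255) -> ge-0/0/15
More-specific entries that do NOT match:
  189.235.229.56/30 (189.235.229.56 - 189.235.229.59) does not contain 189.235.229.40
  181.235.229.32/27 (181.235.229.32 - 181.235.229.63) does not contain 189.235.229.40
  189.235.229.64/26 (189.235.229.64 - 189.235.229.127) does not contain 189.235.229.40
  189.235.236.0/22 (189.235.236.0 - 189.235.239.255) does not contain 189.235.229.40
  189.235.232.0/21 (189.235.232.0 - 189.235.239.255) does not contain 189.235.229.40
  189.235.160.0/20 (189.235.160.0 - 189.235.175.255) does not contain 189.235.229.40
  189.235.240.0/20 (189.235.240.0 - 189.235.255.255) does not contain 189.235.229.40
  189.251.224.0/20 (189.251.224.0 - 189.251.239.255) does not contain 189.235.229.40
Longest matching prefix is /18 -> interface ge-0/0/15.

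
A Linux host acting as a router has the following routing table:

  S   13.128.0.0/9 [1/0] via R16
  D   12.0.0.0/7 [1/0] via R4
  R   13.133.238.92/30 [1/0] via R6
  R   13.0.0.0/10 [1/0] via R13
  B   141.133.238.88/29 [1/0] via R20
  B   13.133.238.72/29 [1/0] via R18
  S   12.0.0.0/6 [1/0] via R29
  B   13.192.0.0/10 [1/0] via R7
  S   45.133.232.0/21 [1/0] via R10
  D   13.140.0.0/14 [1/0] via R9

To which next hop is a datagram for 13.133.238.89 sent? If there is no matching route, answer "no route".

R16

Routes whose prefix contains 13.133.238.89:
  12.0.0.0/6 (12.0.0.0 - 15.255.255.255) -> R29
  12.0.0.0/7 (12.0.0.0 - 13.255.255.255) -> R4
  13.128.0.0/9 (13.128.0.0 - 13.255.255.255) -> R16
More-specific entries that do NOT match:
  13.133.238.92/30 (13.133.238.92 - 13.133.238.95) does not contain 13.133.238.89
  141.133.238.88/29 (141.133.238.88 - 141.133.238.95) does not contain 13.133.238.89
  13.133.238.72/29 (13.133.238.72 - 13.133.238.79) does not contain 13.133.238.89
  45.133.232.0/21 (45.133.232.0 - 45.133.239.255) does not contain 13.133.238.89
  13.140.0.0/14 (13.140.0.0 - 13.143.255.255) does not contain 13.133.238.89
  13.0.0.0/10 (13.0.0.0 - 13.63.255.255) does not contain 13.133.238.89
  13.192.0.0/10 (13.192.0.0 - 13.255.255.255) does not contain 13.133.238.89
Longest matching prefix is /9 -> next hop R16.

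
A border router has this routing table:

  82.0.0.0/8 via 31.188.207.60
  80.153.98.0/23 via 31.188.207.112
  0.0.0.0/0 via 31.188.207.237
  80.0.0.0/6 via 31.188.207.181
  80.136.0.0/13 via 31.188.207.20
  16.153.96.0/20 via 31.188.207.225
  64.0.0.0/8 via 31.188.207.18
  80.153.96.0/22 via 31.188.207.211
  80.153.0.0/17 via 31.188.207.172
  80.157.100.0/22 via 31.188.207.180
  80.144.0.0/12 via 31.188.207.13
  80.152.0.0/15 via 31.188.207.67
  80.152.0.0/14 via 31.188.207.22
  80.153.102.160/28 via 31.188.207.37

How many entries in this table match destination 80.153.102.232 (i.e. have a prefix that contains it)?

6

Prefixes containing 80.153.102.232:
  0.0.0.0/0 (default, matches everything)
  80.0.0.0/6 (80.0.0.0 - 83.255.255.255)
  80.144.0.0/12 (80.144.0.0 - 80.159.255.255)
  80.152.0.0/14 (80.152.0.0 - 80.155.255.255)
  80.152.0.0/15 (80.152.0.0 - 80.153.255.255)
  80.153.0.0/17 (80.153.0.0 - 80.153.127.255)
Total matching entries: 6.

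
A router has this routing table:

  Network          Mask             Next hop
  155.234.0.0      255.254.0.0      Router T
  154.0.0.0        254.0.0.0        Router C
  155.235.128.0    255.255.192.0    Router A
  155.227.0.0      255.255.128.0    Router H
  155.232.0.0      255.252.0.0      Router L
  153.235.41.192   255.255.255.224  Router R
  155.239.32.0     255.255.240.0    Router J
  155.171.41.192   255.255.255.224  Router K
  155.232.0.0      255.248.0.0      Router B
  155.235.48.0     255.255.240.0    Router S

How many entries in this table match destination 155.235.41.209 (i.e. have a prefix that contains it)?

4

Prefixes containing 155.235.41.209:
  154.0.0.0/7 (154.0.0.0 - 155.255.255.255)
  155.232.0.0/13 (155.232.0.0 - 155.239.255.255)
  155.232.0.0/14 (155.232.0.0 - 155.235.255.255)
  155.234.0.0/15 (155.234.0.0 - 155.235.255.255)
Total matching entries: 4.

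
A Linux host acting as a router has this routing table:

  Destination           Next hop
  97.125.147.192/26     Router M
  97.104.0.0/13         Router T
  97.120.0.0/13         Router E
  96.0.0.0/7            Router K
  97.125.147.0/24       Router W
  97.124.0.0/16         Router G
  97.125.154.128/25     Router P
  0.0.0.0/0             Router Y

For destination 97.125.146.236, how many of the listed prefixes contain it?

Prefixes containing 97.125.146.236:
  0.0.0.0/0 (default, matches everything)
  96.0.0.0/7 (96.0.0.0 - 97.255.255.255)
  97.120.0.0/13 (97.120.0.0 - 97.127.255.255)
Total matching entries: 3.

3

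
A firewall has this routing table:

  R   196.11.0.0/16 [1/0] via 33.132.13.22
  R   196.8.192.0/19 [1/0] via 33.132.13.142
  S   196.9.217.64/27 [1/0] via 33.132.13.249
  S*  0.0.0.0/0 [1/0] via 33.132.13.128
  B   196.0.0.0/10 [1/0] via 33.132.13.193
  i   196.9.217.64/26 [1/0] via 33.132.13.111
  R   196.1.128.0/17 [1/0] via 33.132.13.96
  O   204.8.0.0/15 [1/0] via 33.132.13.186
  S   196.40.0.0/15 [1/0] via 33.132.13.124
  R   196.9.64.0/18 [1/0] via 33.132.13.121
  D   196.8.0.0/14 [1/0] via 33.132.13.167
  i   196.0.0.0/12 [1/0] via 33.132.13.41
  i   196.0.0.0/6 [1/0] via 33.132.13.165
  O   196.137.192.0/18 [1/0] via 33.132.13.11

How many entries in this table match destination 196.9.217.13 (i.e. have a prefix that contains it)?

5

Prefixes containing 196.9.217.13:
  0.0.0.0/0 (default, matches everything)
  196.0.0.0/6 (196.0.0.0 - 199.255.255.255)
  196.0.0.0/10 (196.0.0.0 - 196.63.255.255)
  196.0.0.0/12 (196.0.0.0 - 196.15.255.255)
  196.8.0.0/14 (196.8.0.0 - 196.11.255.255)
Total matching entries: 5.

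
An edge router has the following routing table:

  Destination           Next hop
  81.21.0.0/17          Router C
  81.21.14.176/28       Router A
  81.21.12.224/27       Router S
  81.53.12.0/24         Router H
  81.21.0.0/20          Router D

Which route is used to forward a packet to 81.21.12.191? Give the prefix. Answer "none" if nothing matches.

81.21.0.0/20

Entries matching 81.21.12.191:
  81.21.0.0/17 (81.21.0.0 - 81.21.127.255)
  81.21.0.0/20 (81.21.0.0 - 81.21.15.255)
Most specific is 81.21.0.0/20.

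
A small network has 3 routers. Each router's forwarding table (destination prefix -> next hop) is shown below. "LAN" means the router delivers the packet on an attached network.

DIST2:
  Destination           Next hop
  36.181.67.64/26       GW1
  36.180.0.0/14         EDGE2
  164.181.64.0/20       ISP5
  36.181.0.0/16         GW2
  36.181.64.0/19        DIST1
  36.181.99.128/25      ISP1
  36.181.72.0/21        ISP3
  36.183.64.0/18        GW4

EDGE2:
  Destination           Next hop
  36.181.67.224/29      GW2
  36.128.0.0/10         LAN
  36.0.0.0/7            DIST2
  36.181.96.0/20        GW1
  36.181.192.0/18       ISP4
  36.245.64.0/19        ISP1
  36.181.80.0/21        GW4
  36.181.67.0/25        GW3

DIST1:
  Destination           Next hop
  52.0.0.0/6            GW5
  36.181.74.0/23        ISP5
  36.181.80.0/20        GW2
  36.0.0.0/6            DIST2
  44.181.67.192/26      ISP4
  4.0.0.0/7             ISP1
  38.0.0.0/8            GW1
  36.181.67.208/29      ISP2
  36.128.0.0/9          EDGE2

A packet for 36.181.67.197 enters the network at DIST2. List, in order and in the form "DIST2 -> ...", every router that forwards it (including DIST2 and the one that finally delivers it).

At DIST2: longest match for 36.181.67.197 is 36.181.64.0/19 -> DIST1
At DIST1: longest match for 36.181.67.197 is 36.128.0.0/9 -> EDGE2
At EDGE2: longest match for 36.181.67.197 is 36.128.0.0/10 -> LAN

DIST2 -> DIST1 -> EDGE2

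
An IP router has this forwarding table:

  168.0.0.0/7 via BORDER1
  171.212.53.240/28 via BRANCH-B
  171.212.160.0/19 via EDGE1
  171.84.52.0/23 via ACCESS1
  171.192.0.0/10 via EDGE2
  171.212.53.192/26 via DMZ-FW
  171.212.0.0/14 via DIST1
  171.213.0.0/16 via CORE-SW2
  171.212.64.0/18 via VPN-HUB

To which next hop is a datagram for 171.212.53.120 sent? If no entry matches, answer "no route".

Routes whose prefix contains 171.212.53.120:
  171.192.0.0/10 (171.192.0.0 - 171.255.255.255) -> EDGE2
  171.212.0.0/14 (171.212.0.0 - 171.215.255.255) -> DIST1
More-specific entries that do NOT match:
  171.212.53.240/28 (171.212.53.240 - 171.212.53.255) does not contain 171.212.53.120
  171.212.53.192/26 (171.212.53.192 - 171.212.53.255) does not contain 171.212.53.120
  171.84.52.0/23 (171.84.52.0 - 171.84.53.255) does not contain 171.212.53.120
  171.212.160.0/19 (171.212.160.0 - 171.212.191.255) does not contain 171.212.53.120
  171.212.64.0/18 (171.212.64.0 - 171.212.127.255) does not contain 171.212.53.120
  171.213.0.0/16 (171.213.0.0 - 171.213.255.255) does not contain 171.212.53.120
Longest matching prefix is /14 -> next hop DIST1.

DIST1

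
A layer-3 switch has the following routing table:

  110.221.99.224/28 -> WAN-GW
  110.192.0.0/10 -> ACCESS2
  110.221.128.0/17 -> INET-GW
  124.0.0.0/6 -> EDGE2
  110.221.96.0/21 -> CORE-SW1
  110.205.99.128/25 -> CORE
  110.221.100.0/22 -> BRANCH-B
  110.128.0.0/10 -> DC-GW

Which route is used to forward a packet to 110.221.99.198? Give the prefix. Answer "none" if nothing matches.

Entries matching 110.221.99.198:
  110.192.0.0/10 (110.192.0.0 - 110.255.255.255)
  110.221.96.0/21 (110.221.96.0 - 110.221.103.255)
Most specific is 110.221.96.0/21.

110.221.96.0/21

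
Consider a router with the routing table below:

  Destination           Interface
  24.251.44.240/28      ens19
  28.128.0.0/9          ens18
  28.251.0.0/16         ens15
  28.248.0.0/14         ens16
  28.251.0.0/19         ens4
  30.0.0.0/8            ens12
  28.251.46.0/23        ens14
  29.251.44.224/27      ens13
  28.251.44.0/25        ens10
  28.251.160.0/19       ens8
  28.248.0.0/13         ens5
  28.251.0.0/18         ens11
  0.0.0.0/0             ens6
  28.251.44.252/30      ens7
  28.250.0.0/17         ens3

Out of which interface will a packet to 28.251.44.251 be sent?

ens11

Routes whose prefix contains 28.251.44.251:
  0.0.0.0/0 (default, matches everything) -> ens6
  28.128.0.0/9 (28.128.0.0 - 28.255.255.255) -> ens18
  28.248.0.0/13 (28.248.0.0 - 28.255.255.255) -> ens5
  28.248.0.0/14 (28.248.0.0 - 28.251.255.255) -> ens16
  28.251.0.0/16 (28.251.0.0 - 28.251.255.255) -> ens15
  28.251.0.0/18 (28.251.0.0 - 28.251.63.255) -> ens11
More-specific entries that do NOT match:
  28.251.44.252/30 (28.251.44.252 - 28.251.44.255) does not contain 28.251.44.251
  24.251.44.240/28 (24.251.44.240 - 24.251.44.255) does not contain 28.251.44.251
  29.251.44.224/27 (29.251.44.224 - 29.251.44.255) does not contain 28.251.44.251
  28.251.44.0/25 (28.251.44.0 - 28.251.44.127) does not contain 28.251.44.251
  28.251.46.0/23 (28.251.46.0 - 28.251.47.255) does not contain 28.251.44.251
  28.251.0.0/19 (28.251.0.0 - 28.251.31.255) does not contain 28.251.44.251
  28.251.160.0/19 (28.251.160.0 - 28.251.191.255) does not contain 28.251.44.251
Longest matching prefix is /18 -> interface ens11.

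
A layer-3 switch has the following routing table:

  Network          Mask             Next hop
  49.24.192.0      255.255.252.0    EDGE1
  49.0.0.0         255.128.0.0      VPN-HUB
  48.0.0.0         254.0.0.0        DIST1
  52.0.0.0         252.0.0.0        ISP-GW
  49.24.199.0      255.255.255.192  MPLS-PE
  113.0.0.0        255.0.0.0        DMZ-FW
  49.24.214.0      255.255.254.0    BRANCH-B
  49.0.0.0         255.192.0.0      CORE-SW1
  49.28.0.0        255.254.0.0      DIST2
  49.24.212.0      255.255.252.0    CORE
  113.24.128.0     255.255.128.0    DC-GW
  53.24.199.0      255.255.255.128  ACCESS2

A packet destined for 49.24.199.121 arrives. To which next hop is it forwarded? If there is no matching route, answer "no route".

Routes whose prefix contains 49.24.199.121:
  48.0.0.0/7 (48.0.0.0 - 49.255.255.255) -> DIST1
  49.0.0.0/9 (49.0.0.0 - 49.127.255.255) -> VPN-HUB
  49.0.0.0/10 (49.0.0.0 - 49.63.255.255) -> CORE-SW1
More-specific entries that do NOT match:
  49.24.199.0/26 (49.24.199.0 - 49.24.199.63) does not contain 49.24.199.121
  53.24.199.0/25 (53.24.199.0 - 53.24.199.127) does not contain 49.24.199.121
  49.24.214.0/23 (49.24.214.0 - 49.24.215.255) does not contain 49.24.199.121
  49.24.192.0/22 (49.24.192.0 - 49.24.195.255) does not contain 49.24.199.121
  49.24.212.0/22 (49.24.212.0 - 49.24.215.255) does not contain 49.24.199.121
  113.24.128.0/17 (113.24.128.0 - 113.24.255.255) does not contain 49.24.199.121
  49.28.0.0/15 (49.28.0.0 - 49.29.255.255) does not contain 49.24.199.121
Longest matching prefix is /10 -> next hop CORE-SW1.

CORE-SW1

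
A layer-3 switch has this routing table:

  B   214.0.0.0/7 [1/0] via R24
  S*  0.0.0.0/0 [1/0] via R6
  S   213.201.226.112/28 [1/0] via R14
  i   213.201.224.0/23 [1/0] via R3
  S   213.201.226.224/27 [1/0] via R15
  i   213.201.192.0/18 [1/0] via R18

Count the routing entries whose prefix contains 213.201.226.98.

2

Prefixes containing 213.201.226.98:
  0.0.0.0/0 (default, matches everything)
  213.201.192.0/18 (213.201.192.0 - 213.201.255.255)
Total matching entries: 2.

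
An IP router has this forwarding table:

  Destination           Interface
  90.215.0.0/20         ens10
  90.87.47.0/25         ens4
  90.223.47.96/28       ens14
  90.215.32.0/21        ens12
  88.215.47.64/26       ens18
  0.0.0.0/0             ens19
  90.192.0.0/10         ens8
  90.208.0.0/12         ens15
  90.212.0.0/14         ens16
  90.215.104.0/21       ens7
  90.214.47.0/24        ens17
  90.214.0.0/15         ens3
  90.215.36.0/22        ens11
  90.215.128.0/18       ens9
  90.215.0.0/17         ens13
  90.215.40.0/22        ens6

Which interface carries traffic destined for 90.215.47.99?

Routes whose prefix contains 90.215.47.99:
  0.0.0.0/0 (default, matches everything) -> ens19
  90.192.0.0/10 (90.192.0.0 - 90.255.255.255) -> ens8
  90.208.0.0/12 (90.208.0.0 - 90.223.255.255) -> ens15
  90.212.0.0/14 (90.212.0.0 - 90.215.255.255) -> ens16
  90.214.0.0/15 (90.214.0.0 - 90.215.255.255) -> ens3
  90.215.0.0/17 (90.215.0.0 - 90.215.127.255) -> ens13
More-specific entries that do NOT match:
  90.223.47.96/28 (90.223.47.96 - 90.223.47.111) does not contain 90.215.47.99
  88.215.47.64/26 (88.215.47.64 - 88.215.47.127) does not contain 90.215.47.99
  90.87.47.0/25 (90.87.47.0 - 90.87.47.127) does not contain 90.215.47.99
  90.214.47.0/24 (90.214.47.0 - 90.214.47.255) does not contain 90.215.47.99
  90.215.36.0/22 (90.215.36.0 - 90.215.39.255) does not contain 90.215.47.99
  90.215.40.0/22 (90.215.40.0 - 90.215.43.255) does not contain 90.215.47.99
  90.215.32.0/21 (90.215.32.0 - 90.215.39.255) does not contain 90.215.47.99
  90.215.104.0/21 (90.215.104.0 - 90.215.111.255) does not contain 90.215.47.99
  90.215.0.0/20 (90.215.0.0 - 90.215.15.255) does not contain 90.215.47.99
  90.215.128.0/18 (90.215.128.0 - 90.215.191.255) does not contain 90.215.47.99
Longest matching prefix is /17 -> interface ens13.

ens13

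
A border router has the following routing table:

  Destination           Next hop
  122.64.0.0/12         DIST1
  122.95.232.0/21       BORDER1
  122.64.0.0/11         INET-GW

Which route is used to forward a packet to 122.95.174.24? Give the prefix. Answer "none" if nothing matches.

Entries matching 122.95.174.24:
  122.64.0.0/11 (122.64.0.0 - 122.95.255.255)
Most specific is 122.64.0.0/11.

122.64.0.0/11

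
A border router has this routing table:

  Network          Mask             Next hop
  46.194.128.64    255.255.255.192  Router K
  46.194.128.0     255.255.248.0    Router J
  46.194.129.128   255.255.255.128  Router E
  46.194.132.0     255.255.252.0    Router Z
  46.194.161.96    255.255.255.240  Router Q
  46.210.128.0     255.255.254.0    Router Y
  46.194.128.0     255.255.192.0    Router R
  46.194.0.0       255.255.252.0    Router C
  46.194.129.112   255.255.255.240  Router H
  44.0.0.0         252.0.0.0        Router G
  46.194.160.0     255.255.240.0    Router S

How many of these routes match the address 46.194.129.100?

Prefixes containing 46.194.129.100:
  44.0.0.0/6 (44.0.0.0 - 47.255.255.255)
  46.194.128.0/18 (46.194.128.0 - 46.194.191.255)
  46.194.128.0/21 (46.194.128.0 - 46.194.135.255)
Total matching entries: 3.

3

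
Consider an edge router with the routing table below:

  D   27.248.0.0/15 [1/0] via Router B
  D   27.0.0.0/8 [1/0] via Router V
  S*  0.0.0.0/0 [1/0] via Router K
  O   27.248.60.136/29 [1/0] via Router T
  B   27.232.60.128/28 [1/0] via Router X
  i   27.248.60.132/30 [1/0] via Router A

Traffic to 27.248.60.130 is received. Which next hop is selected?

Routes whose prefix contains 27.248.60.130:
  0.0.0.0/0 (default, matches everything) -> Router K
  27.0.0.0/8 (27.0.0.0 - 27.255.255.255) -> Router V
  27.248.0.0/15 (27.248.0.0 - 27.249.255.255) -> Router B
More-specific entries that do NOT match:
  27.248.60.132/30 (27.248.60.132 - 27.248.60.135) does not contain 27.248.60.130
  27.248.60.136/29 (27.248.60.136 - 27.248.60.143) does not contain 27.248.60.130
  27.232.60.128/28 (27.232.60.128 - 27.232.60.143) does not contain 27.248.60.130
Longest matching prefix is /15 -> next hop Router B.

Router B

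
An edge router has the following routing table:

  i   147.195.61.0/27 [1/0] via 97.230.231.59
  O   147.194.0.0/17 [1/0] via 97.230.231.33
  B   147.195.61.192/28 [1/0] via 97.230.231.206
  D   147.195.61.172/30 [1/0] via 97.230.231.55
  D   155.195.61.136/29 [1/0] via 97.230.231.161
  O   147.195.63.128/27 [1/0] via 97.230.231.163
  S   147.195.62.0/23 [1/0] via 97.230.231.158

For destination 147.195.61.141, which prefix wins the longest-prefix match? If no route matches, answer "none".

none

147.195.61.141 is outside every listed prefix and there is no default route.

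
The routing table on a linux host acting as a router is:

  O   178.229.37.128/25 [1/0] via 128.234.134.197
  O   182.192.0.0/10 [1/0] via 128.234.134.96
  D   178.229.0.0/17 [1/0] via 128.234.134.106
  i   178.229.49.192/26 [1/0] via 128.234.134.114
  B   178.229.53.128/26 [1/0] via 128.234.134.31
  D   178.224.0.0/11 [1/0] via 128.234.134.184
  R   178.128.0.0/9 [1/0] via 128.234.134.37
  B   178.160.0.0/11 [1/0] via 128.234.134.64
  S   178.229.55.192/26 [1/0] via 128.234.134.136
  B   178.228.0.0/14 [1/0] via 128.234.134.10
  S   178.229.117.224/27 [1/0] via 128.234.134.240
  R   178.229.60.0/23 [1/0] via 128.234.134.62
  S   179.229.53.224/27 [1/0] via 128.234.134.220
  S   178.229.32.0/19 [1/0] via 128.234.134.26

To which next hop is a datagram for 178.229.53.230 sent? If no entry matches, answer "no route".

128.234.134.26

Routes whose prefix contains 178.229.53.230:
  178.128.0.0/9 (178.128.0.0 - 178.255.255.255) -> 128.234.134.37
  178.224.0.0/11 (178.224.0.0 - 178.255.255.255) -> 128.234.134.184
  178.228.0.0/14 (178.228.0.0 - 178.231.255.255) -> 128.234.134.10
  178.229.0.0/17 (178.229.0.0 - 178.229.127.255) -> 128.234.134.106
  178.229.32.0/19 (178.229.32.0 - 178.229.63.255) -> 128.234.134.26
More-specific entries that do NOT match:
  178.229.117.224/27 (178.229.117.224 - 178.229.117.255) does not contain 178.229.53.230
  179.229.53.224/27 (179.229.53.224 - 179.229.53.255) does not contain 178.229.53.230
  178.229.49.192/26 (178.229.49.192 - 178.229.49.255) does not contain 178.229.53.230
  178.229.53.128/26 (178.229.53.128 - 178.229.53.191) does not contain 178.229.53.230
  178.229.55.192/26 (178.229.55.192 - 178.229.55.255) does not contain 178.229.53.230
  178.229.37.128/25 (178.229.37.128 - 178.229.37.255) does not contain 178.229.53.230
  178.229.60.0/23 (178.229.60.0 - 178.229.61.255) does not contain 178.229.53.230
Longest matching prefix is /19 -> next hop 128.234.134.26.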